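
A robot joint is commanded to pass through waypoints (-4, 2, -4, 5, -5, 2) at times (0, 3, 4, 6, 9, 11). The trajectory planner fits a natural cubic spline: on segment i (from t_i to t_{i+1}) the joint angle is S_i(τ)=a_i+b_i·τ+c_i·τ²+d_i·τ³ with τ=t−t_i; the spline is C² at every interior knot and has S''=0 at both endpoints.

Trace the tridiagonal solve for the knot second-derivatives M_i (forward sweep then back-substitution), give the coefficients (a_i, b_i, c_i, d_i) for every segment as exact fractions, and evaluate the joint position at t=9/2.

  seg 0: a=-4 b=47035/7914 c=0 d=-31207/71226
  seg 1: a=2 b=-23293/3957 c=-31207/7914 d=10103/2638
  seg 2: a=-4 b=-18073/7914 c=29860/3957 d=-10959/5276
  seg 3: a=5 b=23545/7914 c=-38911/7914 d=33404/35613
  seg 4: a=-5 b=-9497/7914 c=9299/2638 d=-9299/15828
S(9/2) = -148359/42208

Δ: Δ0=2, Δ1=-6, Δ2=9/2, Δ3=-10/3, Δ4=7/2
row 1: diag=8, rhs=-48; c'=1/8, d'=-6
row 2: denom=6−1·1/8=47/8; d'=(63−1·-6)/(47/8)=552/47
row 3: denom=10−2·16/47=438/47; d'=(-47−2·552/47)/(438/47)=-3313/438
row 4: denom=10−3·47/146=1319/146; d'=(41−3·-3313/438)/(1319/146)=9299/1319
back: M4=9299/1319
back: M3=-3313/438−47/146·9299/1319=-38911/3957
back: M2=552/47−16/47·-38911/3957=59720/3957
back: M1=-6−1/8·59720/3957=-31207/3957
M: M0=0, M1=-31207/3957, M2=59720/3957, M3=-38911/3957, M4=9299/1319, M5=0
seg 0: a=-4, c=M0/2=0, d=(M1−M0)/(6·3)=-31207/71226, b=Δ0−h0·(2M0+M1)/6=47035/7914
seg 1: a=2, c=M1/2=-31207/7914, d=(M2−M1)/(6·1)=10103/2638, b=Δ1−h1·(2M1+M2)/6=-23293/3957
seg 2: a=-4, c=M2/2=29860/3957, d=(M3−M2)/(6·2)=-10959/5276, b=Δ2−h2·(2M2+M3)/6=-18073/7914
seg 3: a=5, c=M3/2=-38911/7914, d=(M4−M3)/(6·3)=33404/35613, b=Δ3−h3·(2M3+M4)/6=23545/7914
seg 4: a=-5, c=M4/2=9299/2638, d=(M5−M4)/(6·2)=-9299/15828, b=Δ4−h4·(2M4+M5)/6=-9497/7914
t_q=9/2 → seg 2, τ=1/2; S=-4+-18073/7914·τ+29860/3957·τ²+-10959/5276·τ³=-148359/42208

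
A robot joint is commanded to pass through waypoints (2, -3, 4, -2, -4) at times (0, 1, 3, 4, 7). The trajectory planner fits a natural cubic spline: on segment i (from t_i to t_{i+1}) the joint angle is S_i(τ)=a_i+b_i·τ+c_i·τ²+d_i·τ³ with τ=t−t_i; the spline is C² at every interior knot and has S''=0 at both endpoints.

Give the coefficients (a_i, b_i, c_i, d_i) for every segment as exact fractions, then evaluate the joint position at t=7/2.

Δ: Δ0=-5, Δ1=7/2, Δ2=-6, Δ3=-2/3
row 1: diag=6, rhs=51; c'=1/3, d'=17/2
row 2: denom=6−2·1/3=16/3; d'=(-57−2·17/2)/(16/3)=-111/8
row 3: denom=8−1·3/16=125/16; d'=(32−1·-111/8)/(125/16)=734/125
back: M3=734/125
back: M2=-111/8−3/16·734/125=-1872/125
back: M1=17/2−1/3·-1872/125=3373/250
M: M0=0, M1=3373/250, M2=-1872/125, M3=734/125, M4=0
seg 0: a=2, c=M0/2=0, d=(M1−M0)/(6·1)=3373/1500, b=Δ0−h0·(2M0+M1)/6=-10873/1500
seg 1: a=-3, c=M1/2=3373/500, d=(M2−M1)/(6·2)=-7117/3000, b=Δ1−h1·(2M1+M2)/6=-377/750
seg 2: a=4, c=M2/2=-936/125, d=(M3−M2)/(6·1)=1303/375, b=Δ2−h2·(2M2+M3)/6=-149/75
seg 3: a=-2, c=M3/2=367/125, d=(M4−M3)/(6·3)=-367/1125, b=Δ3−h3·(2M3+M4)/6=-2452/375
t_q=7/2 → seg 2, τ=1/2; S=4+-149/75·τ+-936/125·τ²+1303/375·τ³=1569/1000

  seg 0: a=2 b=-10873/1500 c=0 d=3373/1500
  seg 1: a=-3 b=-377/750 c=3373/500 d=-7117/3000
  seg 2: a=4 b=-149/75 c=-936/125 d=1303/375
  seg 3: a=-2 b=-2452/375 c=367/125 d=-367/1125
S(7/2) = 1569/1000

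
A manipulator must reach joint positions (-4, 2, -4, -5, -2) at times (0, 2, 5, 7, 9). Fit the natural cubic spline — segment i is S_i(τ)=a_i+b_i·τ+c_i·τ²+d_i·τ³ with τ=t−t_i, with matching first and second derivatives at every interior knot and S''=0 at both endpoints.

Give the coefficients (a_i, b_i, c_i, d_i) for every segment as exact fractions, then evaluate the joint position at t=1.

  seg 0: a=-4 b=359/86 c=0 d=-101/344
  seg 1: a=2 b=28/43 c=-303/172 d=151/516
  seg 2: a=-4 b=-347/172 c=75/86 d=-39/688
  seg 3: a=-5 b=34/43 c=183/344 d=-61/688
S(1) = -41/344

Δ: Δ0=3, Δ1=-2, Δ2=-1/2, Δ3=3/2
row 1: diag=10, rhs=-30; c'=3/10, d'=-3
row 2: denom=10−3·3/10=91/10; d'=(9−3·-3)/(91/10)=180/91
row 3: denom=8−2·20/91=688/91; d'=(12−2·180/91)/(688/91)=183/172
back: M3=183/172
back: M2=180/91−20/91·183/172=75/43
back: M1=-3−3/10·75/43=-303/86
M: M0=0, M1=-303/86, M2=75/43, M3=183/172, M4=0
seg 0: a=-4, c=M0/2=0, d=(M1−M0)/(6·2)=-101/344, b=Δ0−h0·(2M0+M1)/6=359/86
seg 1: a=2, c=M1/2=-303/172, d=(M2−M1)/(6·3)=151/516, b=Δ1−h1·(2M1+M2)/6=28/43
seg 2: a=-4, c=M2/2=75/86, d=(M3−M2)/(6·2)=-39/688, b=Δ2−h2·(2M2+M3)/6=-347/172
seg 3: a=-5, c=M3/2=183/344, d=(M4−M3)/(6·2)=-61/688, b=Δ3−h3·(2M3+M4)/6=34/43
t_q=1 → seg 0, τ=1; S=-4+359/86·τ+0·τ²+-101/344·τ³=-41/344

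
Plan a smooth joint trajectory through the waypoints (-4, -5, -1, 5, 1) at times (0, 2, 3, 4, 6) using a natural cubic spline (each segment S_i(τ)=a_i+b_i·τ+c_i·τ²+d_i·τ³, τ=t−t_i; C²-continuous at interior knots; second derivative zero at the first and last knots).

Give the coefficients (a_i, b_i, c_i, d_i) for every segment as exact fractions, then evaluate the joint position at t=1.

  seg 0: a=-4 b=-233/132 c=0 d=167/528
  seg 1: a=-5 b=67/33 c=167/88 d=19/264
  seg 2: a=-1 b=145/24 c=93/44 d=-569/264
  seg 3: a=5 b=251/66 c=-383/88 d=383/528
S(1) = -959/176

Δ: Δ0=-1/2, Δ1=4, Δ2=6, Δ3=-2
row 1: diag=6, rhs=27; c'=1/6, d'=9/2
row 2: denom=4−1·1/6=23/6; d'=(12−1·9/2)/(23/6)=45/23
row 3: denom=6−1·6/23=132/23; d'=(-48−1·45/23)/(132/23)=-383/44
back: M3=-383/44
back: M2=45/23−6/23·-383/44=93/22
back: M1=9/2−1/6·93/22=167/44
M: M0=0, M1=167/44, M2=93/22, M3=-383/44, M4=0
seg 0: a=-4, c=M0/2=0, d=(M1−M0)/(6·2)=167/528, b=Δ0−h0·(2M0+M1)/6=-233/132
seg 1: a=-5, c=M1/2=167/88, d=(M2−M1)/(6·1)=19/264, b=Δ1−h1·(2M1+M2)/6=67/33
seg 2: a=-1, c=M2/2=93/44, d=(M3−M2)/(6·1)=-569/264, b=Δ2−h2·(2M2+M3)/6=145/24
seg 3: a=5, c=M3/2=-383/88, d=(M4−M3)/(6·2)=383/528, b=Δ3−h3·(2M3+M4)/6=251/66
t_q=1 → seg 0, τ=1; S=-4+-233/132·τ+0·τ²+167/528·τ³=-959/176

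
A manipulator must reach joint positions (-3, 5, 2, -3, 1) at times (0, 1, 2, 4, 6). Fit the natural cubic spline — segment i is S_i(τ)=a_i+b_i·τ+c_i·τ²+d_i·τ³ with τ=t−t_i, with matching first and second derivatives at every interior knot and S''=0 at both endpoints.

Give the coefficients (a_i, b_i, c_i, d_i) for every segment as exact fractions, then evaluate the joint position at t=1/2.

Δ: Δ0=8, Δ1=-3, Δ2=-5/2, Δ3=2
row 1: diag=4, rhs=-66; c'=1/4, d'=-33/2
row 2: denom=6−1·1/4=23/4; d'=(3−1·-33/2)/(23/4)=78/23
row 3: denom=8−2·8/23=168/23; d'=(27−2·78/23)/(168/23)=155/56
back: M3=155/56
back: M2=78/23−8/23·155/56=17/7
back: M1=-33/2−1/4·17/7=-479/28
M: M0=0, M1=-479/28, M2=17/7, M3=155/56, M4=0
seg 0: a=-3, c=M0/2=0, d=(M1−M0)/(6·1)=-479/168, b=Δ0−h0·(2M0+M1)/6=1823/168
seg 1: a=5, c=M1/2=-479/56, d=(M2−M1)/(6·1)=547/168, b=Δ1−h1·(2M1+M2)/6=193/84
seg 2: a=2, c=M2/2=17/14, d=(M3−M2)/(6·2)=19/672, b=Δ2−h2·(2M2+M3)/6=-121/24
seg 3: a=-3, c=M3/2=155/112, d=(M4−M3)/(6·2)=-155/672, b=Δ3−h3·(2M3+M4)/6=13/84
t_q=1/2 → seg 0, τ=1/2; S=-3+1823/168·τ+0·τ²+-479/168·τ³=927/448

  seg 0: a=-3 b=1823/168 c=0 d=-479/168
  seg 1: a=5 b=193/84 c=-479/56 d=547/168
  seg 2: a=2 b=-121/24 c=17/14 d=19/672
  seg 3: a=-3 b=13/84 c=155/112 d=-155/672
S(1/2) = 927/448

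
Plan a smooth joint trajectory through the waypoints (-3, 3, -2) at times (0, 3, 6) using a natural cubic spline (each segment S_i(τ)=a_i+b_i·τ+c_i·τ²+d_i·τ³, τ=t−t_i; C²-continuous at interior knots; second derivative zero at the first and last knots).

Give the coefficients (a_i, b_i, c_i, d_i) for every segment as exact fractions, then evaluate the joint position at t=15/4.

Δ: Δ0=2, Δ1=-5/3
row 1: diag=12, rhs=-22; c'=1/4, d'=-11/6
back: M1=-11/6
M: M0=0, M1=-11/6, M2=0
seg 0: a=-3, c=M0/2=0, d=(M1−M0)/(6·3)=-11/108, b=Δ0−h0·(2M0+M1)/6=35/12
seg 1: a=3, c=M1/2=-11/12, d=(M2−M1)/(6·3)=11/108, b=Δ1−h1·(2M1+M2)/6=1/6
t_q=15/4 → seg 1, τ=3/4; S=3+1/6·τ+-11/12·τ²+11/108·τ³=679/256

  seg 0: a=-3 b=35/12 c=0 d=-11/108
  seg 1: a=3 b=1/6 c=-11/12 d=11/108
S(15/4) = 679/256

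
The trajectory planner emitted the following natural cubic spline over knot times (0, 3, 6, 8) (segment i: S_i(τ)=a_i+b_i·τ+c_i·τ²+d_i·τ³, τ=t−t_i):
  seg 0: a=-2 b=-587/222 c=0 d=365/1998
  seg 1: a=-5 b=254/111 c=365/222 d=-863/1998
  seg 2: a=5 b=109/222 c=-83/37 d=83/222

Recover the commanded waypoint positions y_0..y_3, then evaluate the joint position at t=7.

y_0=-2 y_1=-5 y_2=5 y_3=0
S(7) = 134/37

y_0 = S_0(0) = a_0 = -2
y_1 = S_1(0) = a_1 = -5
y_2 = S_2(0) = a_2 = 5
y_3 = S_2(2) = 0
t_q=7 is in segment 2 (τ=1); S_2(τ)=134/37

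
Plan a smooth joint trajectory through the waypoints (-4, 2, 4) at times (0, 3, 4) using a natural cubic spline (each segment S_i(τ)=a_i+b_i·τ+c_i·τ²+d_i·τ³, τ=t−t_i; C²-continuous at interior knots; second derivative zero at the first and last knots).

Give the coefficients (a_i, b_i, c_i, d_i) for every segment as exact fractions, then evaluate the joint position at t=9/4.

  seg 0: a=-4 b=2 c=0 d=0
  seg 1: a=2 b=2 c=0 d=0
S(9/4) = 1/2

Δ: Δ0=2, Δ1=2
row 1: diag=8, rhs=0; c'=1/8, d'=0
back: M1=0
M: M0=0, M1=0, M2=0
seg 0: a=-4, c=M0/2=0, d=(M1−M0)/(6·3)=0, b=Δ0−h0·(2M0+M1)/6=2
seg 1: a=2, c=M1/2=0, d=(M2−M1)/(6·1)=0, b=Δ1−h1·(2M1+M2)/6=2
t_q=9/4 → seg 0, τ=9/4; S=-4+2·τ+0·τ²+0·τ³=1/2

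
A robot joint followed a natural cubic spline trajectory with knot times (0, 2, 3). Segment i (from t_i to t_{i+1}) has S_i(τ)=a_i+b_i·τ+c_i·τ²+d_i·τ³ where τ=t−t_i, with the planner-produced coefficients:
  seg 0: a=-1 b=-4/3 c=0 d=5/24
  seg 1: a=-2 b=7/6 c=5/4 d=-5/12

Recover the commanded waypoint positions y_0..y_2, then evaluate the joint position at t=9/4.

y_0=-1 y_1=-2 y_2=0
S(9/4) = -419/256

y_0 = S_0(0) = a_0 = -1
y_1 = S_1(0) = a_1 = -2
y_2 = S_1(1) = 0
t_q=9/4 is in segment 1 (τ=1/4); S_1(τ)=-419/256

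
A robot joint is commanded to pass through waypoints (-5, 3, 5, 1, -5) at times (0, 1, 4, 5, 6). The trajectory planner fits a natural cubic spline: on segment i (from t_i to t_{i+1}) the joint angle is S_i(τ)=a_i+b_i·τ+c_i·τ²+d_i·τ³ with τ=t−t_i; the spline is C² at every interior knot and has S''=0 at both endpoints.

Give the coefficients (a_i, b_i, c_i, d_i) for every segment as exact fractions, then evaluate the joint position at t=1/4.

Δ: Δ0=8, Δ1=2/3, Δ2=-4, Δ3=-6
row 1: diag=8, rhs=-44; c'=3/8, d'=-11/2
row 2: denom=8−3·3/8=55/8; d'=(-28−3·-11/2)/(55/8)=-92/55
row 3: denom=4−1·8/55=212/55; d'=(-12−1·-92/55)/(212/55)=-142/53
back: M3=-142/53
back: M2=-92/55−8/55·-142/53=-68/53
back: M1=-11/2−3/8·-68/53=-266/53
M: M0=0, M1=-266/53, M2=-68/53, M3=-142/53, M4=0
seg 0: a=-5, c=M0/2=0, d=(M1−M0)/(6·1)=-133/159, b=Δ0−h0·(2M0+M1)/6=1405/159
seg 1: a=3, c=M1/2=-133/53, d=(M2−M1)/(6·3)=11/53, b=Δ1−h1·(2M1+M2)/6=1006/159
seg 2: a=5, c=M2/2=-34/53, d=(M3−M2)/(6·1)=-37/159, b=Δ2−h2·(2M2+M3)/6=-497/159
seg 3: a=1, c=M3/2=-71/53, d=(M4−M3)/(6·1)=71/159, b=Δ3−h3·(2M3+M4)/6=-812/159
t_q=1/4 → seg 0, τ=1/4; S=-5+1405/159·τ+0·τ²+-133/159·τ³=-9511/3392

  seg 0: a=-5 b=1405/159 c=0 d=-133/159
  seg 1: a=3 b=1006/159 c=-133/53 d=11/53
  seg 2: a=5 b=-497/159 c=-34/53 d=-37/159
  seg 3: a=1 b=-812/159 c=-71/53 d=71/159
S(1/4) = -9511/3392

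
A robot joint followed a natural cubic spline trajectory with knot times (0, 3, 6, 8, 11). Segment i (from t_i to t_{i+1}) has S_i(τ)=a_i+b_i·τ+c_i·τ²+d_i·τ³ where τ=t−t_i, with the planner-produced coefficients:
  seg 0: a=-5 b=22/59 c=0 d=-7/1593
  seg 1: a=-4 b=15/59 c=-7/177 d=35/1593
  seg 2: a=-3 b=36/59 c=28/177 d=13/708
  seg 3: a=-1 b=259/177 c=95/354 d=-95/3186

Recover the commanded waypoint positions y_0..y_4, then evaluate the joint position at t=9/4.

y_0 = S_0(0) = a_0 = -5
y_1 = S_1(0) = a_1 = -4
y_2 = S_2(0) = a_2 = -3
y_3 = S_3(0) = a_3 = -1
y_4 = S_3(3) = 5
t_q=9/4 is in segment 0 (τ=9/4); S_0(τ)=-15901/3776

y_0=-5 y_1=-4 y_2=-3 y_3=-1 y_4=5
S(9/4) = -15901/3776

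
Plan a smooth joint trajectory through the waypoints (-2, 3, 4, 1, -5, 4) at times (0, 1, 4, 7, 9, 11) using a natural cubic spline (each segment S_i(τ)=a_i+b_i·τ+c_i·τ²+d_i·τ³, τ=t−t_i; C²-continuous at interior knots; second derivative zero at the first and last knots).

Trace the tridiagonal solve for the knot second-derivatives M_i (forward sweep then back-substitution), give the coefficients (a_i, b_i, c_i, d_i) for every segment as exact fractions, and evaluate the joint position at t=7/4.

Δ: Δ0=5, Δ1=1/3, Δ2=-1, Δ3=-3, Δ4=9/2
row 1: diag=8, rhs=-28; c'=3/8, d'=-7/2
row 2: denom=12−3·3/8=87/8; d'=(-8−3·-7/2)/(87/8)=20/87
row 3: denom=10−3·8/29=266/29; d'=(-12−3·20/87)/(266/29)=-184/133
row 4: denom=8−2·29/133=1006/133; d'=(45−2·-184/133)/(1006/133)=6353/1006
back: M4=6353/1006
back: M3=-184/133−29/133·6353/1006=-2777/1006
back: M2=20/87−8/29·-2777/1006=1496/1509
back: M1=-7/2−3/8·1496/1509=-3895/1006
M: M0=0, M1=-3895/1006, M2=1496/1509, M3=-2777/1006, M4=6353/1006, M5=0
seg 0: a=-2, c=M0/2=0, d=(M1−M0)/(6·1)=-3895/6036, b=Δ0−h0·(2M0+M1)/6=34075/6036
seg 1: a=3, c=M1/2=-3895/2012, d=(M2−M1)/(6·3)=14677/54324, b=Δ1−h1·(2M1+M2)/6=11195/3018
seg 2: a=4, c=M2/2=748/1509, d=(M3−M2)/(6·3)=-11323/54324, b=Δ2−h2·(2M2+M3)/6=-3689/6036
seg 3: a=1, c=M3/2=-2777/2012, d=(M4−M3)/(6·2)=4565/6036, b=Δ3−h3·(2M3+M4)/6=-9853/3018
seg 4: a=-5, c=M4/2=6353/2012, d=(M5−M4)/(6·2)=-6353/12072, b=Δ4−h4·(2M4+M5)/6=875/3018
t_q=7/4 → seg 1, τ=3/4; S=3+11195/3018·τ+-3895/2012·τ²+14677/54324·τ³=619001/128768

  seg 0: a=-2 b=34075/6036 c=0 d=-3895/6036
  seg 1: a=3 b=11195/3018 c=-3895/2012 d=14677/54324
  seg 2: a=4 b=-3689/6036 c=748/1509 d=-11323/54324
  seg 3: a=1 b=-9853/3018 c=-2777/2012 d=4565/6036
  seg 4: a=-5 b=875/3018 c=6353/2012 d=-6353/12072
S(7/4) = 619001/128768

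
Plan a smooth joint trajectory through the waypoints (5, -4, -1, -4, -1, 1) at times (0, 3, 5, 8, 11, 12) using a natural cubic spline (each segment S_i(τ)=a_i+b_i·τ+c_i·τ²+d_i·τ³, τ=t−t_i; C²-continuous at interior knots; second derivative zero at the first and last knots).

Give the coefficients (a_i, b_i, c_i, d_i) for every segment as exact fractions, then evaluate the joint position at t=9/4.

Δ: Δ0=-3, Δ1=3/2, Δ2=-1, Δ3=1, Δ4=2
row 1: diag=10, rhs=27; c'=1/5, d'=27/10
row 2: denom=10−2·1/5=48/5; d'=(-15−2·27/10)/(48/5)=-17/8
row 3: denom=12−3·5/16=177/16; d'=(12−3·-17/8)/(177/16)=98/59
row 4: denom=8−3·16/59=424/59; d'=(6−3·98/59)/(424/59)=15/106
back: M4=15/106
back: M3=98/59−16/59·15/106=86/53
back: M2=-17/8−5/16·86/53=-279/106
back: M1=27/10−1/5·-279/106=171/53
M: M0=0, M1=171/53, M2=-279/106, M3=86/53, M4=15/106, M5=0
seg 0: a=5, c=M0/2=0, d=(M1−M0)/(6·3)=19/106, b=Δ0−h0·(2M0+M1)/6=-489/106
seg 1: a=-4, c=M1/2=171/106, d=(M2−M1)/(6·2)=-207/424, b=Δ1−h1·(2M1+M2)/6=12/53
seg 2: a=-1, c=M2/2=-279/212, d=(M3−M2)/(6·3)=451/1908, b=Δ2−h2·(2M2+M3)/6=87/106
seg 3: a=-4, c=M3/2=43/53, d=(M4−M3)/(6·3)=-157/1908, b=Δ3−h3·(2M3+M4)/6=-147/212
seg 4: a=-1, c=M4/2=15/212, d=(M5−M4)/(6·1)=-5/212, b=Δ4−h4·(2M4+M5)/6=207/106
t_q=9/4 → seg 0, τ=9/4; S=5+-489/106·τ+0·τ²+19/106·τ³=-22645/6784

  seg 0: a=5 b=-489/106 c=0 d=19/106
  seg 1: a=-4 b=12/53 c=171/106 d=-207/424
  seg 2: a=-1 b=87/106 c=-279/212 d=451/1908
  seg 3: a=-4 b=-147/212 c=43/53 d=-157/1908
  seg 4: a=-1 b=207/106 c=15/212 d=-5/212
S(9/4) = -22645/6784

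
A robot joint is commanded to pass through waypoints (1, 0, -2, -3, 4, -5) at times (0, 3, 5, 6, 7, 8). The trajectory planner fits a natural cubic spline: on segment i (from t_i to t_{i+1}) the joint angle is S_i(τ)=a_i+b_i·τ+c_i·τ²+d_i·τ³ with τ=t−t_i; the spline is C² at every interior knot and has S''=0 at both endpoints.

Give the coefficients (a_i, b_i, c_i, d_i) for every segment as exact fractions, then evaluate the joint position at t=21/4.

Δ: Δ0=-1/3, Δ1=-1, Δ2=-1, Δ3=7, Δ4=-9
row 1: diag=10, rhs=-4; c'=1/5, d'=-2/5
row 2: denom=6−2·1/5=28/5; d'=(0−2·-2/5)/(28/5)=1/7
row 3: denom=4−1·5/28=107/28; d'=(48−1·1/7)/(107/28)=1340/107
row 4: denom=4−1·28/107=400/107; d'=(-96−1·1340/107)/(400/107)=-2903/100
back: M4=-2903/100
back: M3=1340/107−28/107·-2903/100=503/25
back: M2=1/7−5/28·503/25=-69/20
back: M1=-2/5−1/5·-69/20=29/100
M: M0=0, M1=29/100, M2=-69/20, M3=503/25, M4=-2903/100, M5=0
seg 0: a=1, c=M0/2=0, d=(M1−M0)/(6·3)=29/1800, b=Δ0−h0·(2M0+M1)/6=-287/600
seg 1: a=0, c=M1/2=29/200, d=(M2−M1)/(6·2)=-187/600, b=Δ1−h1·(2M1+M2)/6=-13/300
seg 2: a=-2, c=M2/2=-69/40, d=(M3−M2)/(6·1)=2357/600, b=Δ2−h2·(2M2+M3)/6=-961/300
seg 3: a=-3, c=M3/2=503/50, d=(M4−M3)/(6·1)=-983/120, b=Δ3−h3·(2M3+M4)/6=3079/600
seg 4: a=4, c=M4/2=-2903/200, d=(M5−M4)/(6·1)=2903/600, b=Δ4−h4·(2M4+M5)/6=203/300
t_q=21/4 → seg 2, τ=1/4; S=-2+-961/300·τ+-69/40·τ²+2357/600·τ³=-7289/2560

  seg 0: a=1 b=-287/600 c=0 d=29/1800
  seg 1: a=0 b=-13/300 c=29/200 d=-187/600
  seg 2: a=-2 b=-961/300 c=-69/40 d=2357/600
  seg 3: a=-3 b=3079/600 c=503/50 d=-983/120
  seg 4: a=4 b=203/300 c=-2903/200 d=2903/600
S(21/4) = -7289/2560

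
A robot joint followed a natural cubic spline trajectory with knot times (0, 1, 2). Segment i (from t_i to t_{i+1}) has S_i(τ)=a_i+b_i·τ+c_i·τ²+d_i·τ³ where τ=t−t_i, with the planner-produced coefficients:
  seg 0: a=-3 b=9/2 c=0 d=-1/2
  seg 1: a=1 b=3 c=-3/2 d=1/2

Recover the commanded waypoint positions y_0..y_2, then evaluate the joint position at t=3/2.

y_0 = S_0(0) = a_0 = -3
y_1 = S_1(0) = a_1 = 1
y_2 = S_1(1) = 3
t_q=3/2 is in segment 1 (τ=1/2); S_1(τ)=35/16

y_0=-3 y_1=1 y_2=3
S(3/2) = 35/16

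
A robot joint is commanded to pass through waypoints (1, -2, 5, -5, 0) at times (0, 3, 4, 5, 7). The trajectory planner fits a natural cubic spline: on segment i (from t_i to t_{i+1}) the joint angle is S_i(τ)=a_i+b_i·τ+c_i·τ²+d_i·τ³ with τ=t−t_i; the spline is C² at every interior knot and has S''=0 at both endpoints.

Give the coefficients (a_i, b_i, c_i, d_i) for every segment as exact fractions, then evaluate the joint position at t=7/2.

Δ: Δ0=-1, Δ1=7, Δ2=-10, Δ3=5/2
row 1: diag=8, rhs=48; c'=1/8, d'=6
row 2: denom=4−1·1/8=31/8; d'=(-102−1·6)/(31/8)=-864/31
row 3: denom=6−1·8/31=178/31; d'=(75−1·-864/31)/(178/31)=3189/178
back: M3=3189/178
back: M2=-864/31−8/31·3189/178=-2892/89
back: M1=6−1/8·-2892/89=1791/178
M: M0=0, M1=1791/178, M2=-2892/89, M3=3189/178, M4=0
seg 0: a=1, c=M0/2=0, d=(M1−M0)/(6·3)=199/356, b=Δ0−h0·(2M0+M1)/6=-2147/356
seg 1: a=-2, c=M1/2=1791/356, d=(M2−M1)/(6·1)=-2525/356, b=Δ1−h1·(2M1+M2)/6=1613/178
seg 2: a=5, c=M2/2=-1446/89, d=(M3−M2)/(6·1)=2991/356, b=Δ2−h2·(2M2+M3)/6=-767/356
seg 3: a=-5, c=M3/2=3189/356, d=(M4−M3)/(6·2)=-1063/712, b=Δ3−h3·(2M3+M4)/6=-1681/178
t_q=7/2 → seg 1, τ=1/2; S=-2+1613/178·τ+1791/356·τ²+-2525/356·τ³=8265/2848

  seg 0: a=1 b=-2147/356 c=0 d=199/356
  seg 1: a=-2 b=1613/178 c=1791/356 d=-2525/356
  seg 2: a=5 b=-767/356 c=-1446/89 d=2991/356
  seg 3: a=-5 b=-1681/178 c=3189/356 d=-1063/712
S(7/2) = 8265/2848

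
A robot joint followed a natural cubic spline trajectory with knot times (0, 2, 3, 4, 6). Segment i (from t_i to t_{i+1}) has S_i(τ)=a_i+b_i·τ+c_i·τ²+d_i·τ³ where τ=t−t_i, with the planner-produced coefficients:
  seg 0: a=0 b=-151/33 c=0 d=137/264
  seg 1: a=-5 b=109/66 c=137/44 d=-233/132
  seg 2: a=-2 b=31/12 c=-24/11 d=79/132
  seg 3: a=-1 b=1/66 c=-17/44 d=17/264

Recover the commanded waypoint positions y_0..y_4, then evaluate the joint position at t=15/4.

y_0=0 y_1=-5 y_2=-2 y_3=-1 y_4=-2
S(15/4) = -2921/2816

y_0 = S_0(0) = a_0 = 0
y_1 = S_1(0) = a_1 = -5
y_2 = S_2(0) = a_2 = -2
y_3 = S_3(0) = a_3 = -1
y_4 = S_3(2) = -2
t_q=15/4 is in segment 2 (τ=3/4); S_2(τ)=-2921/2816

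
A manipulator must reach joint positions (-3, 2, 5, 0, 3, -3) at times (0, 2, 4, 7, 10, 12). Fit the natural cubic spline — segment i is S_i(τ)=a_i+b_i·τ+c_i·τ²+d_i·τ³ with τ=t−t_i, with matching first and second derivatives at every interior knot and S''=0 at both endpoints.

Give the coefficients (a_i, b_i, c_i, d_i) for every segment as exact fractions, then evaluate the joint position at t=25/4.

  seg 0: a=-3 b=4865/1929 c=0 d=-85/15432
  seg 1: a=2 b=9475/3858 c=-85/2572 d=-3433/15432
  seg 2: a=5 b=-667/1929 c=-1759/1286 d=10735/34722
  seg 3: a=0 b=-791/3858 c=2729/1929 d=-11725/34722
  seg 4: a=3 b=-1609/1929 c=-2089/1286 d=2089/7716
S(25/4) = 67417/82304

Δ: Δ0=5/2, Δ1=3/2, Δ2=-5/3, Δ3=1, Δ4=-3
row 1: diag=8, rhs=-6; c'=1/4, d'=-3/4
row 2: denom=10−2·1/4=19/2; d'=(-19−2·-3/4)/(19/2)=-35/19
row 3: denom=12−3·6/19=210/19; d'=(16−3·-35/19)/(210/19)=409/210
row 4: denom=10−3·19/70=643/70; d'=(-24−3·409/210)/(643/70)=-2089/643
back: M4=-2089/643
back: M3=409/210−19/70·-2089/643=5458/1929
back: M2=-35/19−6/19·5458/1929=-1759/643
back: M1=-3/4−1/4·-1759/643=-85/1286
M: M0=0, M1=-85/1286, M2=-1759/643, M3=5458/1929, M4=-2089/643, M5=0
seg 0: a=-3, c=M0/2=0, d=(M1−M0)/(6·2)=-85/15432, b=Δ0−h0·(2M0+M1)/6=4865/1929
seg 1: a=2, c=M1/2=-85/2572, d=(M2−M1)/(6·2)=-3433/15432, b=Δ1−h1·(2M1+M2)/6=9475/3858
seg 2: a=5, c=M2/2=-1759/1286, d=(M3−M2)/(6·3)=10735/34722, b=Δ2−h2·(2M2+M3)/6=-667/1929
seg 3: a=0, c=M3/2=2729/1929, d=(M4−M3)/(6·3)=-11725/34722, b=Δ3−h3·(2M3+M4)/6=-791/3858
seg 4: a=3, c=M4/2=-2089/1286, d=(M5−M4)/(6·2)=2089/7716, b=Δ4−h4·(2M4+M5)/6=-1609/1929
t_q=25/4 → seg 2, τ=9/4; S=5+-667/1929·τ+-1759/1286·τ²+10735/34722·τ³=67417/82304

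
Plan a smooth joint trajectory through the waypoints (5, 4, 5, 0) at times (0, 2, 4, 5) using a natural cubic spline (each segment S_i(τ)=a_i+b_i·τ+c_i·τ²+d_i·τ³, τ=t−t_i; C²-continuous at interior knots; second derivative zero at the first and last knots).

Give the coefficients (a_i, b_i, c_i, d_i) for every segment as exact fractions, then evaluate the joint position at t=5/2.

Δ: Δ0=-1/2, Δ1=1/2, Δ2=-5
row 1: diag=8, rhs=6; c'=1/4, d'=3/4
row 2: denom=6−2·1/4=11/2; d'=(-33−2·3/4)/(11/2)=-69/11
back: M2=-69/11
back: M1=3/4−1/4·-69/11=51/22
M: M0=0, M1=51/22, M2=-69/11, M3=0
seg 0: a=5, c=M0/2=0, d=(M1−M0)/(6·2)=17/88, b=Δ0−h0·(2M0+M1)/6=-14/11
seg 1: a=4, c=M1/2=51/44, d=(M2−M1)/(6·2)=-63/88, b=Δ1−h1·(2M1+M2)/6=23/22
seg 2: a=5, c=M2/2=-69/22, d=(M3−M2)/(6·1)=23/22, b=Δ2−h2·(2M2+M3)/6=-32/11
t_q=5/2 → seg 1, τ=1/2; S=4+23/22·τ+51/44·τ²+-63/88·τ³=3325/704

  seg 0: a=5 b=-14/11 c=0 d=17/88
  seg 1: a=4 b=23/22 c=51/44 d=-63/88
  seg 2: a=5 b=-32/11 c=-69/22 d=23/22
S(5/2) = 3325/704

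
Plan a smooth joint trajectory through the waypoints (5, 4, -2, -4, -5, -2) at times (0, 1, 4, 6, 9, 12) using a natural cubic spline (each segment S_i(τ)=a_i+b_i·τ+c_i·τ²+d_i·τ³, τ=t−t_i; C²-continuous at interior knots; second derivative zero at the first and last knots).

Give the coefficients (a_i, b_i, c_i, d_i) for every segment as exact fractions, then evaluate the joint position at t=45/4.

  seg 0: a=5 b=-2042/2499 c=0 d=-457/2499
  seg 1: a=4 b=-3413/2499 c=-457/833 d=2528/22491
  seg 2: a=-2 b=-4055/2499 c=1157/2499 d=-379/4998
  seg 3: a=-4 b=-81/119 c=20/2499 d=808/22491
  seg 4: a=-5 b=281/833 c=276/833 d=-92/2499
S(45/4) = -39757/13328

Δ: Δ0=-1, Δ1=-2, Δ2=-1, Δ3=-1/3, Δ4=1
row 1: diag=8, rhs=-6; c'=3/8, d'=-3/4
row 2: denom=10−3·3/8=71/8; d'=(6−3·-3/4)/(71/8)=66/71
row 3: denom=10−2·16/71=678/71; d'=(4−2·66/71)/(678/71)=76/339
row 4: denom=12−3·71/226=2499/226; d'=(8−3·76/339)/(2499/226)=552/833
back: M4=552/833
back: M3=76/339−71/226·552/833=40/2499
back: M2=66/71−16/71·40/2499=2314/2499
back: M1=-3/4−3/8·2314/2499=-914/833
M: M0=0, M1=-914/833, M2=2314/2499, M3=40/2499, M4=552/833, M5=0
seg 0: a=5, c=M0/2=0, d=(M1−M0)/(6·1)=-457/2499, b=Δ0−h0·(2M0+M1)/6=-2042/2499
seg 1: a=4, c=M1/2=-457/833, d=(M2−M1)/(6·3)=2528/22491, b=Δ1−h1·(2M1+M2)/6=-3413/2499
seg 2: a=-2, c=M2/2=1157/2499, d=(M3−M2)/(6·2)=-379/4998, b=Δ2−h2·(2M2+M3)/6=-4055/2499
seg 3: a=-4, c=M3/2=20/2499, d=(M4−M3)/(6·3)=808/22491, b=Δ3−h3·(2M3+M4)/6=-81/119
seg 4: a=-5, c=M4/2=276/833, d=(M5−M4)/(6·3)=-92/2499, b=Δ4−h4·(2M4+M5)/6=281/833
t_q=45/4 → seg 4, τ=9/4; S=-5+281/833·τ+276/833·τ²+-92/2499·τ³=-39757/13328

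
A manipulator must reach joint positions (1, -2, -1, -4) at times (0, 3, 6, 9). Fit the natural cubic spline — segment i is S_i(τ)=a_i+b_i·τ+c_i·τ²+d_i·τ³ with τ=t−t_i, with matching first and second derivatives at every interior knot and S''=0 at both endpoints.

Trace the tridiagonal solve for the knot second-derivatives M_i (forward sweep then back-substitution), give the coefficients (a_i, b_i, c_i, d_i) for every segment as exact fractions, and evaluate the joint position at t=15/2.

Δ: Δ0=-1, Δ1=1/3, Δ2=-1
row 1: diag=12, rhs=8; c'=1/4, d'=2/3
row 2: denom=12−3·1/4=45/4; d'=(-8−3·2/3)/(45/4)=-8/9
back: M2=-8/9
back: M1=2/3−1/4·-8/9=8/9
M: M0=0, M1=8/9, M2=-8/9, M3=0
seg 0: a=1, c=M0/2=0, d=(M1−M0)/(6·3)=4/81, b=Δ0−h0·(2M0+M1)/6=-13/9
seg 1: a=-2, c=M1/2=4/9, d=(M2−M1)/(6·3)=-8/81, b=Δ1−h1·(2M1+M2)/6=-1/9
seg 2: a=-1, c=M2/2=-4/9, d=(M3−M2)/(6·3)=4/81, b=Δ2−h2·(2M2+M3)/6=-1/9
t_q=15/2 → seg 2, τ=3/2; S=-1+-1/9·τ+-4/9·τ²+4/81·τ³=-2

  seg 0: a=1 b=-13/9 c=0 d=4/81
  seg 1: a=-2 b=-1/9 c=4/9 d=-8/81
  seg 2: a=-1 b=-1/9 c=-4/9 d=4/81
S(15/2) = -2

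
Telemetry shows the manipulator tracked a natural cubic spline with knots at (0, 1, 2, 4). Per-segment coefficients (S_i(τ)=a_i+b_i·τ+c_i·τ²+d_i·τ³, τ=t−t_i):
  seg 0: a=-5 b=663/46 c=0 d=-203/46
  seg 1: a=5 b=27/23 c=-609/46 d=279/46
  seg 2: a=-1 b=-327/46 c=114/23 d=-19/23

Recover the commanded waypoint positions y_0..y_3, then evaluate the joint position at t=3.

y_0=-5 y_1=5 y_2=-1 y_3=-2
S(3) = -183/46

y_0 = S_0(0) = a_0 = -5
y_1 = S_1(0) = a_1 = 5
y_2 = S_2(0) = a_2 = -1
y_3 = S_2(2) = -2
t_q=3 is in segment 2 (τ=1); S_2(τ)=-183/46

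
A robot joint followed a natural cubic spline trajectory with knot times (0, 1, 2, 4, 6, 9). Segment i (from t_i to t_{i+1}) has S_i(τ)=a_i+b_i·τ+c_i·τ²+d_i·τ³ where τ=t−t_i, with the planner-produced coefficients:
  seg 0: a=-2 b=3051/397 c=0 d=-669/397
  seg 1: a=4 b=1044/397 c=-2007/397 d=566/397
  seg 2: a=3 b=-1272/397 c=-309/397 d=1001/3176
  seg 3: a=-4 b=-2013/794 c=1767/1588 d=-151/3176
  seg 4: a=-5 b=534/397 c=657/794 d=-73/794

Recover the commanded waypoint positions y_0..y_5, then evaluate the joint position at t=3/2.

y_0=-2 y_1=4 y_2=3 y_3=-4 y_4=-5 y_5=4
S(3/2) = 1679/397

y_0 = S_0(0) = a_0 = -2
y_1 = S_1(0) = a_1 = 4
y_2 = S_2(0) = a_2 = 3
y_3 = S_3(0) = a_3 = -4
y_4 = S_4(0) = a_4 = -5
y_5 = S_4(3) = 4
t_q=3/2 is in segment 1 (τ=1/2); S_1(τ)=1679/397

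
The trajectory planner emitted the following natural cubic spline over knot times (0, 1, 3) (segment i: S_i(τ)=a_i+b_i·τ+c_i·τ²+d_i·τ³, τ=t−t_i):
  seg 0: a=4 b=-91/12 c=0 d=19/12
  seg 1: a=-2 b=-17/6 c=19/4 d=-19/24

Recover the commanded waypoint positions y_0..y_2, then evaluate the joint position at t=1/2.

y_0 = S_0(0) = a_0 = 4
y_1 = S_1(0) = a_1 = -2
y_2 = S_1(2) = 5
t_q=1/2 is in segment 0 (τ=1/2); S_0(τ)=13/32

y_0=4 y_1=-2 y_2=5
S(1/2) = 13/32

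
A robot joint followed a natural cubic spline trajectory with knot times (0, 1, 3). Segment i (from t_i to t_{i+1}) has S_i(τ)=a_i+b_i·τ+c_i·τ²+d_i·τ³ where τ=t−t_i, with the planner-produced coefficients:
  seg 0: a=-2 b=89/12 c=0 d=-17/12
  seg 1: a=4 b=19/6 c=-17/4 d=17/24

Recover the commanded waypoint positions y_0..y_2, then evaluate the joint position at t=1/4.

y_0 = S_0(0) = a_0 = -2
y_1 = S_1(0) = a_1 = 4
y_2 = S_1(2) = -1
t_q=1/4 is in segment 0 (τ=1/4); S_0(τ)=-43/256

y_0=-2 y_1=4 y_2=-1
S(1/4) = -43/256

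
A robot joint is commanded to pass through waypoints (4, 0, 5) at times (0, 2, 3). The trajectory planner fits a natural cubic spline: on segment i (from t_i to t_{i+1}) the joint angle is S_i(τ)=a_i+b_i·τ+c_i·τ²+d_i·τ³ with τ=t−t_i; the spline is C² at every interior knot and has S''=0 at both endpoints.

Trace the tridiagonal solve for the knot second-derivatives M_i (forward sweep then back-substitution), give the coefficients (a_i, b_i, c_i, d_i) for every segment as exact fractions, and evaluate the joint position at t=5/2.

  seg 0: a=4 b=-13/3 c=0 d=7/12
  seg 1: a=0 b=8/3 c=7/2 d=-7/6
S(5/2) = 33/16

Δ: Δ0=-2, Δ1=5
row 1: diag=6, rhs=42; c'=1/6, d'=7
back: M1=7
M: M0=0, M1=7, M2=0
seg 0: a=4, c=M0/2=0, d=(M1−M0)/(6·2)=7/12, b=Δ0−h0·(2M0+M1)/6=-13/3
seg 1: a=0, c=M1/2=7/2, d=(M2−M1)/(6·1)=-7/6, b=Δ1−h1·(2M1+M2)/6=8/3
t_q=5/2 → seg 1, τ=1/2; S=0+8/3·τ+7/2·τ²+-7/6·τ³=33/16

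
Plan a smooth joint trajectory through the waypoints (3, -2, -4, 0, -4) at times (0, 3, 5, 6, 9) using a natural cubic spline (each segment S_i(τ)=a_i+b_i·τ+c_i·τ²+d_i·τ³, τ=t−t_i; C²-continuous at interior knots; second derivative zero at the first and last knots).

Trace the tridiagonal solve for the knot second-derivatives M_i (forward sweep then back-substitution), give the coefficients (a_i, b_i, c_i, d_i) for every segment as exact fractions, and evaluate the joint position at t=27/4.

Δ: Δ0=-5/3, Δ1=-1, Δ2=4, Δ3=-4/3
row 1: diag=10, rhs=4; c'=1/5, d'=2/5
row 2: denom=6−2·1/5=28/5; d'=(30−2·2/5)/(28/5)=73/14
row 3: denom=8−1·5/28=219/28; d'=(-32−1·73/14)/(219/28)=-1042/219
back: M3=-1042/219
back: M2=73/14−5/28·-1042/219=1328/219
back: M1=2/5−1/5·1328/219=-178/219
M: M0=0, M1=-178/219, M2=1328/219, M3=-1042/219, M4=0
seg 0: a=3, c=M0/2=0, d=(M1−M0)/(6·3)=-89/1971, b=Δ0−h0·(2M0+M1)/6=-92/73
seg 1: a=-2, c=M1/2=-89/219, d=(M2−M1)/(6·2)=251/438, b=Δ1−h1·(2M1+M2)/6=-181/73
seg 2: a=-4, c=M2/2=664/219, d=(M3−M2)/(6·1)=-395/219, b=Δ2−h2·(2M2+M3)/6=607/219
seg 3: a=0, c=M3/2=-521/219, d=(M4−M3)/(6·3)=521/1971, b=Δ3−h3·(2M3+M4)/6=250/73
t_q=27/4 → seg 3, τ=3/4; S=0+250/73·τ+-521/219·τ²+521/1971·τ³=6269/4672

  seg 0: a=3 b=-92/73 c=0 d=-89/1971
  seg 1: a=-2 b=-181/73 c=-89/219 d=251/438
  seg 2: a=-4 b=607/219 c=664/219 d=-395/219
  seg 3: a=0 b=250/73 c=-521/219 d=521/1971
S(27/4) = 6269/4672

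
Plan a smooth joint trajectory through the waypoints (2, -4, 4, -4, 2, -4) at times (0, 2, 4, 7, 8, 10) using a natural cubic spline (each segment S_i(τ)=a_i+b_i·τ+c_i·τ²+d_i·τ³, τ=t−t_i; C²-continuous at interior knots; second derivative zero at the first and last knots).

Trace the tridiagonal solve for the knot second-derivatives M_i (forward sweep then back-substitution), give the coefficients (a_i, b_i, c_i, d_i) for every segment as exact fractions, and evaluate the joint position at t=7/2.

  seg 0: a=2 b=-12922/2355 c=0 d=5857/9420
  seg 1: a=-4 b=4649/2355 c=5857/1570 d=-640/471
  seg 2: a=4 b=1391/2355 c=-6943/1570 d=3143/2826
  seg 3: a=-4 b=19243/4710 c=4386/785 d=-17299/4710
  seg 4: a=2 b=9989/2355 c=-8527/1570 d=8527/9420
S(7/2) = 17389/6280

Δ: Δ0=-3, Δ1=4, Δ2=-8/3, Δ3=6, Δ4=-3
row 1: diag=8, rhs=42; c'=1/4, d'=21/4
row 2: denom=10−2·1/4=19/2; d'=(-40−2·21/4)/(19/2)=-101/19
row 3: denom=8−3·6/19=134/19; d'=(52−3·-101/19)/(134/19)=1291/134
row 4: denom=6−1·19/134=785/134; d'=(-54−1·1291/134)/(785/134)=-8527/785
back: M4=-8527/785
back: M3=1291/134−19/134·-8527/785=8772/785
back: M2=-101/19−6/19·8772/785=-6943/785
back: M1=21/4−1/4·-6943/785=5857/785
M: M0=0, M1=5857/785, M2=-6943/785, M3=8772/785, M4=-8527/785, M5=0
seg 0: a=2, c=M0/2=0, d=(M1−M0)/(6·2)=5857/9420, b=Δ0−h0·(2M0+M1)/6=-12922/2355
seg 1: a=-4, c=M1/2=5857/1570, d=(M2−M1)/(6·2)=-640/471, b=Δ1−h1·(2M1+M2)/6=4649/2355
seg 2: a=4, c=M2/2=-6943/1570, d=(M3−M2)/(6·3)=3143/2826, b=Δ2−h2·(2M2+M3)/6=1391/2355
seg 3: a=-4, c=M3/2=4386/785, d=(M4−M3)/(6·1)=-17299/4710, b=Δ3−h3·(2M3+M4)/6=19243/4710
seg 4: a=2, c=M4/2=-8527/1570, d=(M5−M4)/(6·2)=8527/9420, b=Δ4−h4·(2M4+M5)/6=9989/2355
t_q=7/2 → seg 1, τ=3/2; S=-4+4649/2355·τ+5857/1570·τ²+-640/471·τ³=17389/6280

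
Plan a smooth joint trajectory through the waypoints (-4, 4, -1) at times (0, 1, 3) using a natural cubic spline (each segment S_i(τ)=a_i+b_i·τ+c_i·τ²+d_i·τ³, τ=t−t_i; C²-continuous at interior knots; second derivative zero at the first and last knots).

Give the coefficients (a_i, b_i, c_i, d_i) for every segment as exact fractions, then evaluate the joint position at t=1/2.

  seg 0: a=-4 b=39/4 c=0 d=-7/4
  seg 1: a=4 b=9/2 c=-21/4 d=7/8
S(1/2) = 21/32

Δ: Δ0=8, Δ1=-5/2
row 1: diag=6, rhs=-63; c'=1/3, d'=-21/2
back: M1=-21/2
M: M0=0, M1=-21/2, M2=0
seg 0: a=-4, c=M0/2=0, d=(M1−M0)/(6·1)=-7/4, b=Δ0−h0·(2M0+M1)/6=39/4
seg 1: a=4, c=M1/2=-21/4, d=(M2−M1)/(6·2)=7/8, b=Δ1−h1·(2M1+M2)/6=9/2
t_q=1/2 → seg 0, τ=1/2; S=-4+39/4·τ+0·τ²+-7/4·τ³=21/32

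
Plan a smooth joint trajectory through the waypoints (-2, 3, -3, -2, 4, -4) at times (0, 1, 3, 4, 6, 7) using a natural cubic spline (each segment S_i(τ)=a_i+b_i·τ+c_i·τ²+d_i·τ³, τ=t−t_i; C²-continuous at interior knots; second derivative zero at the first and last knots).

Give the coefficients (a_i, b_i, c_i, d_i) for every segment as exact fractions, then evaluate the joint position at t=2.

  seg 0: a=-2 b=1654/247 c=0 d=-419/247
  seg 1: a=3 b=397/247 c=-1257/247 d=344/247
  seg 2: a=-3 b=-503/247 c=807/247 d=-3/13
  seg 3: a=-2 b=940/247 c=636/247 d=-1471/988
  seg 4: a=4 b=-929/247 c=-3141/494 d=1047/494
S(2) = 225/247

Δ: Δ0=5, Δ1=-3, Δ2=1, Δ3=3, Δ4=-8
row 1: diag=6, rhs=-48; c'=1/3, d'=-8
row 2: denom=6−2·1/3=16/3; d'=(24−2·-8)/(16/3)=15/2
row 3: denom=6−1·3/16=93/16; d'=(12−1·15/2)/(93/16)=24/31
row 4: denom=6−2·32/93=494/93; d'=(-66−2·24/31)/(494/93)=-3141/247
back: M4=-3141/247
back: M3=24/31−32/93·-3141/247=1272/247
back: M2=15/2−3/16·1272/247=1614/247
back: M1=-8−1/3·1614/247=-2514/247
M: M0=0, M1=-2514/247, M2=1614/247, M3=1272/247, M4=-3141/247, M5=0
seg 0: a=-2, c=M0/2=0, d=(M1−M0)/(6·1)=-419/247, b=Δ0−h0·(2M0+M1)/6=1654/247
seg 1: a=3, c=M1/2=-1257/247, d=(M2−M1)/(6·2)=344/247, b=Δ1−h1·(2M1+M2)/6=397/247
seg 2: a=-3, c=M2/2=807/247, d=(M3−M2)/(6·1)=-3/13, b=Δ2−h2·(2M2+M3)/6=-503/247
seg 3: a=-2, c=M3/2=636/247, d=(M4−M3)/(6·2)=-1471/988, b=Δ3−h3·(2M3+M4)/6=940/247
seg 4: a=4, c=M4/2=-3141/494, d=(M5−M4)/(6·1)=1047/494, b=Δ4−h4·(2M4+M5)/6=-929/247
t_q=2 → seg 1, τ=1; S=3+397/247·τ+-1257/247·τ²+344/247·τ³=225/247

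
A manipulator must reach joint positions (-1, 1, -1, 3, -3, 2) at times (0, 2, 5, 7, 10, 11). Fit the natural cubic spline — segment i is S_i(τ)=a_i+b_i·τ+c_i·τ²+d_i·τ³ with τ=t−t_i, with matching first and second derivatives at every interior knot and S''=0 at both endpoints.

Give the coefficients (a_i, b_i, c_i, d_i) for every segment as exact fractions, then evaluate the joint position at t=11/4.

Δ: Δ0=1, Δ1=-2/3, Δ2=2, Δ3=-2, Δ4=5
row 1: diag=10, rhs=-10; c'=3/10, d'=-1
row 2: denom=10−3·3/10=91/10; d'=(16−3·-1)/(91/10)=190/91
row 3: denom=10−2·20/91=870/91; d'=(-24−2·190/91)/(870/91)=-1282/435
row 4: denom=8−3·91/290=2047/290; d'=(42−3·-1282/435)/(2047/290)=14744/2047
back: M4=14744/2047
back: M3=-1282/435−91/290·14744/2047=-31978/6141
back: M2=190/91−20/91·-31978/6141=19850/6141
back: M1=-1−3/10·19850/6141=-4032/2047
M: M0=0, M1=-4032/2047, M2=19850/6141, M3=-31978/6141, M4=14744/2047, M5=0
seg 0: a=-1, c=M0/2=0, d=(M1−M0)/(6·2)=-336/2047, b=Δ0−h0·(2M0+M1)/6=3391/2047
seg 1: a=1, c=M1/2=-2016/2047, d=(M2−M1)/(6·3)=15973/55269, b=Δ1−h1·(2M1+M2)/6=-641/2047
seg 2: a=-1, c=M2/2=9925/6141, d=(M3−M2)/(6·2)=-4319/6141, b=Δ2−h2·(2M2+M3)/6=3236/2047
seg 3: a=3, c=M3/2=-15989/6141, d=(M4−M3)/(6·3)=38105/55269, b=Δ3−h3·(2M3+M4)/6=-2420/6141
seg 4: a=-3, c=M4/2=7372/2047, d=(M5−M4)/(6·1)=-7372/6141, b=Δ4−h4·(2M4+M5)/6=15961/6141
t_q=11/4 → seg 1, τ=3/4; S=1+-641/2047·τ+-2016/2047·τ²+15973/55269·τ³=43637/131008

  seg 0: a=-1 b=3391/2047 c=0 d=-336/2047
  seg 1: a=1 b=-641/2047 c=-2016/2047 d=15973/55269
  seg 2: a=-1 b=3236/2047 c=9925/6141 d=-4319/6141
  seg 3: a=3 b=-2420/6141 c=-15989/6141 d=38105/55269
  seg 4: a=-3 b=15961/6141 c=7372/2047 d=-7372/6141
S(11/4) = 43637/131008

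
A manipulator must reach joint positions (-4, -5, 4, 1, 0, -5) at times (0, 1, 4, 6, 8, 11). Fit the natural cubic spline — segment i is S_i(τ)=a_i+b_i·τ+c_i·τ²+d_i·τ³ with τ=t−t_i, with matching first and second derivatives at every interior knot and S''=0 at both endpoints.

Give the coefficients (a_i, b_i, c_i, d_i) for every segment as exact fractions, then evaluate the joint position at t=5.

Δ: Δ0=-1, Δ1=3, Δ2=-3/2, Δ3=-1/2, Δ4=-5/3
row 1: diag=8, rhs=24; c'=3/8, d'=3
row 2: denom=10−3·3/8=71/8; d'=(-27−3·3)/(71/8)=-288/71
row 3: denom=8−2·16/71=536/71; d'=(6−2·-288/71)/(536/71)=501/268
row 4: denom=10−2·71/268=1269/134; d'=(-7−2·501/268)/(1269/134)=-1439/1269
back: M4=-1439/1269
back: M3=501/268−71/268·-1439/1269=5507/2538
back: M2=-288/71−16/71·5507/2538=-5768/1269
back: M1=3−3/8·-5768/1269=1990/423
M: M0=0, M1=1990/423, M2=-5768/1269, M3=5507/2538, M4=-1439/1269, M5=0
seg 0: a=-4, c=M0/2=0, d=(M1−M0)/(6·1)=995/1269, b=Δ0−h0·(2M0+M1)/6=-2264/1269
seg 1: a=-5, c=M1/2=995/423, d=(M2−M1)/(6·3)=-5869/11421, b=Δ1−h1·(2M1+M2)/6=721/1269
seg 2: a=4, c=M2/2=-2884/1269, d=(M3−M2)/(6·2)=5681/10152, b=Δ2−h2·(2M2+M3)/6=1024/1269
seg 3: a=1, c=M3/2=5507/5076, d=(M4−M3)/(6·2)=-2795/10152, b=Δ3−h3·(2M3+M4)/6=-1327/846
seg 4: a=0, c=M4/2=-1439/2538, d=(M5−M4)/(6·3)=1439/22842, b=Δ4−h4·(2M4+M5)/6=-676/1269
t_q=5 → seg 2, τ=1; S=4+1024/1269·τ+-2884/1269·τ²+5681/10152·τ³=31409/10152

  seg 0: a=-4 b=-2264/1269 c=0 d=995/1269
  seg 1: a=-5 b=721/1269 c=995/423 d=-5869/11421
  seg 2: a=4 b=1024/1269 c=-2884/1269 d=5681/10152
  seg 3: a=1 b=-1327/846 c=5507/5076 d=-2795/10152
  seg 4: a=0 b=-676/1269 c=-1439/2538 d=1439/22842
S(5) = 31409/10152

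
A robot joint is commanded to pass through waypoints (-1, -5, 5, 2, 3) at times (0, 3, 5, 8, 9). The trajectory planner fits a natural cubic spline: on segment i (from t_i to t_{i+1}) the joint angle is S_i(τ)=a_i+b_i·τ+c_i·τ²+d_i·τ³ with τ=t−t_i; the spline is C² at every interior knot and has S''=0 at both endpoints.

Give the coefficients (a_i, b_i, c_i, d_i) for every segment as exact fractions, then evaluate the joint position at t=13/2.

  seg 0: a=-1 b=-859/226 c=0 d=1673/6102
  seg 1: a=-5 b=407/113 c=1673/678 d=-1199/1356
  seg 2: a=5 b=970/339 c=-962/339 d=1577/3051
  seg 3: a=2 b=-71/339 c=205/113 d=-205/339
S(13/2) = 4205/904

Δ: Δ0=-4/3, Δ1=5, Δ2=-1, Δ3=1
row 1: diag=10, rhs=38; c'=1/5, d'=19/5
row 2: denom=10−2·1/5=48/5; d'=(-36−2·19/5)/(48/5)=-109/24
row 3: denom=8−3·5/16=113/16; d'=(12−3·-109/24)/(113/16)=410/113
back: M3=410/113
back: M2=-109/24−5/16·410/113=-1924/339
back: M1=19/5−1/5·-1924/339=1673/339
M: M0=0, M1=1673/339, M2=-1924/339, M3=410/113, M4=0
seg 0: a=-1, c=M0/2=0, d=(M1−M0)/(6·3)=1673/6102, b=Δ0−h0·(2M0+M1)/6=-859/226
seg 1: a=-5, c=M1/2=1673/678, d=(M2−M1)/(6·2)=-1199/1356, b=Δ1−h1·(2M1+M2)/6=407/113
seg 2: a=5, c=M2/2=-962/339, d=(M3−M2)/(6·3)=1577/3051, b=Δ2−h2·(2M2+M3)/6=970/339
seg 3: a=2, c=M3/2=205/113, d=(M4−M3)/(6·1)=-205/339, b=Δ3−h3·(2M3+M4)/6=-71/339
t_q=13/2 → seg 2, τ=3/2; S=5+970/339·τ+-962/339·τ²+1577/3051·τ³=4205/904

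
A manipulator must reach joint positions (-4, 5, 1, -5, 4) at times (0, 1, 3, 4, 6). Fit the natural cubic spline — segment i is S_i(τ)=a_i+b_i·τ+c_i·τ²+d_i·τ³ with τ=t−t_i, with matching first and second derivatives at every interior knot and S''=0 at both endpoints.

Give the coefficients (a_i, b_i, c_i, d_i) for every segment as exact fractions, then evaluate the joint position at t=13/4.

Δ: Δ0=9, Δ1=-2, Δ2=-6, Δ3=9/2
row 1: diag=6, rhs=-66; c'=1/3, d'=-11
row 2: denom=6−2·1/3=16/3; d'=(-24−2·-11)/(16/3)=-3/8
row 3: denom=6−1·3/16=93/16; d'=(63−1·-3/8)/(93/16)=338/31
back: M3=338/31
back: M2=-3/8−3/16·338/31=-75/31
back: M1=-11−1/3·-75/31=-316/31
M: M0=0, M1=-316/31, M2=-75/31, M3=338/31, M4=0
seg 0: a=-4, c=M0/2=0, d=(M1−M0)/(6·1)=-158/93, b=Δ0−h0·(2M0+M1)/6=995/93
seg 1: a=5, c=M1/2=-158/31, d=(M2−M1)/(6·2)=241/372, b=Δ1−h1·(2M1+M2)/6=521/93
seg 2: a=1, c=M2/2=-75/62, d=(M3−M2)/(6·1)=413/186, b=Δ2−h2·(2M2+M3)/6=-652/93
seg 3: a=-5, c=M3/2=169/31, d=(M4−M3)/(6·2)=-169/186, b=Δ3−h3·(2M3+M4)/6=-515/186
t_q=13/4 → seg 2, τ=1/4; S=1+-652/93·τ+-75/62·τ²+413/186·τ³=-3149/3968

  seg 0: a=-4 b=995/93 c=0 d=-158/93
  seg 1: a=5 b=521/93 c=-158/31 d=241/372
  seg 2: a=1 b=-652/93 c=-75/62 d=413/186
  seg 3: a=-5 b=-515/186 c=169/31 d=-169/186
S(13/4) = -3149/3968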